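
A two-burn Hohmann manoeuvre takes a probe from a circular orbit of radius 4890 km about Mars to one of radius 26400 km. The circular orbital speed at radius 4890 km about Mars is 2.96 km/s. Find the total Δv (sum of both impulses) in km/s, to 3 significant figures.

Δv = 1.45 km/s

From the circular-orbit relation v² = μ/r at r = 4890 km: μ = v²r = (2.96)² × 4890 = 42844.2 km³/s².
Transfer-ellipse semi-major axis a_t = (r₁ + r₂)/2 = (4890 + 26400)/2 = 15645 km.
At r₁ the circular-orbit speed is v₁ = √(μ/r₁) = 2.9600 km/s.
Transfer-orbit speed at r₁ (v² = μ(2/r − 1/a)): v_p = √[μ(2/r₁ − 1/a_t)] = 3.8451 km/s.
First burn Δv₁ = |v_p − v₁| = 0.8851 km/s.
At r₂, v₂ = √(μ/r₂) = 1.2739 km/s.
Transfer-orbit speed at r₂: v_a = √[μ(2/r₂ − 1/a_t)] = 0.71221 km/s.
Second burn Δv₂ = |v₂ − v_a| = 0.5617 km/s.
Total Δv = Δv₁ + Δv₂ = 1.447 km/s.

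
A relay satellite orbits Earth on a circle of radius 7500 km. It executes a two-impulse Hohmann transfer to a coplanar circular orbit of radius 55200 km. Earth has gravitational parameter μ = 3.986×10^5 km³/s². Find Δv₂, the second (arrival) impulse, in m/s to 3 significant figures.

Δv₂ = 1370 m/s

The Hohmann ellipse has a_t = (r₁ + r₂)/2 = 31350 km.
Circular speed at r = 55200 km: v_c = √(μ/r) = 2.687 km/s.
Transfer-orbit speed at the same r (vis-viva, a = a_t): v_t = √[μ(2/r − 1/a_t)] = 1.314 km/s.
Δv₂ = |v_t − v_c| = |1.314 − 2.687| = 1.373 km/s.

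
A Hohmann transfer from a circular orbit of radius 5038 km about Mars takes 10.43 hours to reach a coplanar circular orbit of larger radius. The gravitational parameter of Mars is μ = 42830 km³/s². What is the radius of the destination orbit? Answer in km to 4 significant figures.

Transfer time t = 10.43 hours = 37548 s, and t = π√(a_t³/μ).
So a_t = (μ t²/π²)^(1/3) = (42830 × (37548)² / π²)^(1/3) = 18290 km.
Since a_t = (r₁ + r₂)/2, r₂ = 2a_t − r₁ = 2×18290 − 5038 = 31542 km.

r₂ = 31540 km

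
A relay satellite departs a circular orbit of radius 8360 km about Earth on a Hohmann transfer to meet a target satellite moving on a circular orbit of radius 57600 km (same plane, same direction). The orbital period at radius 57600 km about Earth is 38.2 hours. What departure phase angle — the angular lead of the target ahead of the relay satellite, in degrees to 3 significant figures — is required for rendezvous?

From Kepler's third law T² = 4π²r³/μ at r = 57600 km, T = 38.2 hours = 38.2 × 3600 s = 1.3752×10^5 s: μ = 4π²r³/T² = 3.98929×10^5 km³/s².
Semi-major axis of the transfer orbit: a_t = (8360 + 57600)/2 = 32980 km.
The half-period of the transfer ellipse is t = π√(a_t³/μ) = 29790 s.
Target angular speed ω₂ = √(μ/r₂³) = 4.569×10^-5 rad/s.
Angle swept by the target during transfer: ω₂·t = 1.3611 rad = 77.99°.
The relay satellite traverses 180° on the transfer ellipse, so the target must lead by 180° − 77.99° = 102°.

φ = 102°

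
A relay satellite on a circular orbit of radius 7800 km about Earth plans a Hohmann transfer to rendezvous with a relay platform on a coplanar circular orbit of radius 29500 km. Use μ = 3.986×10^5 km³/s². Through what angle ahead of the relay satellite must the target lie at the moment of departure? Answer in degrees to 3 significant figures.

φ = 89.5°

Transfer-ellipse semi-major axis a_t = (r₁ + r₂)/2 = (7800 + 29500)/2 = 18650 km.
The half-period of the transfer ellipse is t = π√(a_t³/μ) = 12673.6 s.
The target's mean motion on its circular orbit is ω₂ = √(μ/r₂³) = 1.24605×10^-4 rad/s.
Angle swept by the target during transfer: ω₂·t = 1.5792 rad = 90.48°.
The relay satellite traverses 180° on the transfer ellipse, so the target must lead by 180° − 90.48° = 89.5°.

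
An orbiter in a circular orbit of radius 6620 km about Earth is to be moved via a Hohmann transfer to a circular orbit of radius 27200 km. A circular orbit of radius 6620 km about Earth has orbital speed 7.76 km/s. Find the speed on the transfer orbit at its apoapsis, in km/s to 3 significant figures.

v = 2.40 km/s

From the circular-orbit relation v² = μ/r at r = 6620 km: μ = v²r = (7.76)² × 6620 = 3.98641×10^5 km³/s².
Semi-major axis of the transfer orbit: a_t = (6620 + 27200)/2 = 16910 km.
At apoapsis, r = 27200 km.
Applying v² = μ(2/r − 1/a_t): v = 2.395 km/s.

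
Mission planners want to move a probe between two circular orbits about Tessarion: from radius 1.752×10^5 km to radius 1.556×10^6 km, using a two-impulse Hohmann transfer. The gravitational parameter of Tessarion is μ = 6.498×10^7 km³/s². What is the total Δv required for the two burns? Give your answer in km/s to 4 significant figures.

The Hohmann ellipse has a_t = (r₁ + r₂)/2 = 8.656×10^5 km.
At r₁ the circular-orbit speed is v₁ = √(μ/r₁) = 19.259 km/s.
On the transfer ellipse at r₁, vis-viva equation gives v_p = √[μ(2/r₁ − 1/a_t)] = 25.821 km/s.
First burn Δv₁ = |v_p − v₁| = 6.562 km/s.
At r₂, v₂ = √(μ/r₂) = 6.462 km/s.
Transfer-orbit speed at r₂: v_a = √[μ(2/r₂ − 1/a_t)] = 2.907 km/s.
Second burn Δv₂ = |v₂ − v_a| = 3.555 km/s.
Δv = Δv₁ + Δv₂ = 6.562 + 3.555 = 10.12 km/s.

Δv = 10.12 km/s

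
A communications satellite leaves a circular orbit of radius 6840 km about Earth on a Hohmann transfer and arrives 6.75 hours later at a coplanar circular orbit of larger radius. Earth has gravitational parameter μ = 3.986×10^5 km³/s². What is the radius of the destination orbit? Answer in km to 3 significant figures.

r₂ = 50700 km

Transfer time t = 6.75 hours = 24300 s, and t = π√(a_t³/μ).
So a_t = (μ t²/π²)^(1/3) = (3.986×10^5 × (24300)² / π²)^(1/3) = 28784 km.
Since a_t = (r₁ + r₂)/2, r₂ = 2a_t − r₁ = 2×28784 − 6840 = 50728 km.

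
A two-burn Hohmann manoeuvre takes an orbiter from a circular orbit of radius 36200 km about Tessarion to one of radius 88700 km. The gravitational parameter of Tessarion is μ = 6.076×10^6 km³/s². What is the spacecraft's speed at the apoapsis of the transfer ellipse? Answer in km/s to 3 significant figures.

The Hohmann ellipse has a_t = (r₁ + r₂)/2 = 62450 km.
The apoapsis of the transfer ellipse is at r = 88700 km.
Applying v² = μ(2/r − 1/a_t): v = 6.301 km/s.

v = 6.30 km/s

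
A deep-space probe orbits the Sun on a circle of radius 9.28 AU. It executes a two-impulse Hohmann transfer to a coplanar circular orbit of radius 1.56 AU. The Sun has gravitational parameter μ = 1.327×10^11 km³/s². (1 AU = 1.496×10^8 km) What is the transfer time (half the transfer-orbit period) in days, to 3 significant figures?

t = 2300 days

In km: r₁ = 9.28 × 1.496×10^8 = 1.388288×10^9 km; r₂ = 1.56 × 1.496×10^8 = 2.33376×10^8 km.
Transfer-ellipse semi-major axis a_t = (r₁ + r₂)/2 = (1.388288×10^9 + 2.33376×10^8)/2 = 8.10832×10^8 km.
Half the transfer-orbit period gives t = π√(a_t³/μ) = 1.991×10^8 s.
Converting: 1.991×10^8 s ÷ 86400 s/day = 2300 days.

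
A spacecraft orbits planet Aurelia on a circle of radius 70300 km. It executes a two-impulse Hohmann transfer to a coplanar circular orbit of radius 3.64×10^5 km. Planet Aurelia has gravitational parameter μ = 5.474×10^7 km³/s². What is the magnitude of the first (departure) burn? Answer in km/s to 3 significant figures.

Δv₁ = 8.22 km/s

Transfer-ellipse semi-major axis a_t = (r₁ + r₂)/2 = (70300 + 3.640×10^5)/2 = 2.1715×10^5 km.
Circular speed at r = 70300 km: v_c = √(μ/r) = 27.9045 km/s.
Transfer-orbit speed at the same r (vis-viva, a = a_t): v_t = √[μ(2/r − 1/a_t)] = 36.1281 km/s.
Δv₁ = |v_t − v_c| = |36.1281 − 27.9045| = 8.224 km/s.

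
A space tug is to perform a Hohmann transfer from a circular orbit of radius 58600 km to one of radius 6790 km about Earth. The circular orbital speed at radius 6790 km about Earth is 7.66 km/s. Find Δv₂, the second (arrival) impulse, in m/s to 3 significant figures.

From the circular-orbit relation v² = μ/r at r = 6790 km: μ = v²r = (7.66)² × 6790 = 3.98407×10^5 km³/s².
Transfer-ellipse semi-major axis a_t = (r₁ + r₂)/2 = (58600 + 6790)/2 = 32695 km.
Circular speed at r = 6790 km: v_c = √(μ/r) = 7.6600 km/s.
Vis-viva on the transfer ellipse at r = 6790 km gives v_t = √[μ(2/r − 1/a_t)] = 10.255 km/s.
Δv₂ = |v_t − v_c| = |10.255 − 7.6600| = 2.595 km/s.

Δv₂ = 2600 m/s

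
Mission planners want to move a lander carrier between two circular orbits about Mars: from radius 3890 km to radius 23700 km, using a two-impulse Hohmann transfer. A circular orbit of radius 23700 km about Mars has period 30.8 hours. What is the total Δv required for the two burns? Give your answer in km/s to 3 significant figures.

From Kepler's third law T² = 4π²r³/μ at r = 23700 km, T = 30.8 hours = 30.8 × 3600 s = 1.1088×10^5 s: μ = 4π²r³/T² = 42746.3 km³/s².
Semi-major axis of the transfer orbit: a_t = (3890 + 23700)/2 = 13795 km.
Circular speed at r₁: v₁ = √(μ/r₁) = √(42746.3/3890) = 3.315 km/s.
On the transfer ellipse at r₁, vis-viva equation gives v_p = √[μ(2/r₁ − 1/a_t)] = 4.345 km/s.
First burn Δv₁ = |v_p − v₁| = 1.030 km/s.
Circular speed at r₂: v₂ = √(μ/r₂) = 1.343 km/s.
Transfer-orbit speed at r₂: v_a = √[μ(2/r₂ − 1/a_t)] = 0.7132 km/s.
Second burn Δv₂ = |v₂ − v_a| = 0.6298 km/s.
Total Δv = Δv₁ + Δv₂ = 1.660 km/s.

Δv = 1.66 km/s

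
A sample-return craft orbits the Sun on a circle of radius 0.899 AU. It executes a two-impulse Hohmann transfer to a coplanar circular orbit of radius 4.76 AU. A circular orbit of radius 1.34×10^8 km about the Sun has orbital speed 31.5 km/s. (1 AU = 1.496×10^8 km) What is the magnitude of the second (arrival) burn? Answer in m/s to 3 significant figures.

Δv₂ = 5960 m/s

From the circular-orbit relation v² = μ/r at r = 1.34×10^8 km: μ = v²r = (31.5)² × 1.34×10^8 = 1.32962×10^11 km³/s².
In km: r₁ = 0.899 × 1.496×10^8 = 1.344904×10^8 km; r₂ = 4.76 × 1.496×10^8 = 7.12096×10^8 km.
The Hohmann ellipse has a_t = (r₁ + r₂)/2 = 4.232932×10^8 km.
Circular speed at r = 7.12096×10^8 km: v_c = √(μ/r) = 13.664 km/s.
Transfer-orbit speed at the same r (vis-viva, a = a_t): v_t = √[μ(2/r − 1/a_t)] = 7.7023 km/s.
Δv₂ = |v_t − v_c| = |7.7023 − 13.664| = 5.962 km/s.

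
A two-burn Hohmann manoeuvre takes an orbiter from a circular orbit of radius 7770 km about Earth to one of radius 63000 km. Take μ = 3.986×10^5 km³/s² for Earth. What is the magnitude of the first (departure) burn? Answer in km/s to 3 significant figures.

Δv₁ = 2.39 km/s

The Hohmann ellipse has a_t = (r₁ + r₂)/2 = 35385 km.
On the circular orbit at r = 7770 km, v_c = √(μ/r) = 7.162 km/s.
Vis-viva on the transfer ellipse at r = 7770 km gives v_t = √[μ(2/r − 1/a_t)] = 9.557 km/s.
Δv₁ = |v_t − v_c| = |9.557 − 7.162| = 2.395 km/s.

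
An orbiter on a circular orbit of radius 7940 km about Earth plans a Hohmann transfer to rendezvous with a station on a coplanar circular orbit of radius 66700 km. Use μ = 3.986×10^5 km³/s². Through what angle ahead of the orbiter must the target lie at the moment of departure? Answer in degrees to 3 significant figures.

Semi-major axis of the transfer orbit: a_t = (7940 + 66700)/2 = 37320 km.
The half-period of the transfer ellipse is t = π√(a_t³/μ) = 35875 s.
The target's mean motion on its circular orbit is ω₂ = √(μ/r₂³) = 3.6650×10^-5 rad/s.
Angle swept by the target during transfer: ω₂·t = 1.3148 rad = 75.33°.
Arrival is 180° from departure on the ellipse, so φ = 180° − 75.33° = 105°.

φ = 105°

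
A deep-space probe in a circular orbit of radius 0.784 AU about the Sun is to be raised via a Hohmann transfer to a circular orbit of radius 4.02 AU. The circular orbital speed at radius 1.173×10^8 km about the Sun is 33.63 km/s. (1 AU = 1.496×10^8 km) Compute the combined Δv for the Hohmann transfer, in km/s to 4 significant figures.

From the circular-orbit relation v² = μ/r at r = 1.173×10^8 km: μ = v²r = (33.63)² × 1.173×10^8 = 1.32664×10^11 km³/s².
In km: r₁ = 0.784 × 1.496×10^8 = 1.172864×10^8 km; r₂ = 4.02 × 1.496×10^8 = 6.01392×10^8 km.
Semi-major axis of the transfer orbit: a_t = (1.172864×10^8 + 6.01392×10^8)/2 = 3.593392×10^8 km.
At r₁ the circular-orbit speed is v₁ = √(μ/r₁) = 33.632 km/s.
Transfer-orbit speed at r₁ (vis-viva): v_p = √[μ(2/r₁ − 1/a_t)] = 43.509 km/s.
First burn Δv₁ = |v_p − v₁| = 9.877 km/s.
At r₂, v₂ = √(μ/r₂) = 14.852 km/s.
Transfer-orbit speed at r₂: v_a = √[μ(2/r₂ − 1/a_t)] = 8.4853 km/s.
Second burn Δv₂ = |v₂ − v_a| = 6.367 km/s.
Total Δv = Δv₁ + Δv₂ = 16.24 km/s.

Δv = 16.24 km/s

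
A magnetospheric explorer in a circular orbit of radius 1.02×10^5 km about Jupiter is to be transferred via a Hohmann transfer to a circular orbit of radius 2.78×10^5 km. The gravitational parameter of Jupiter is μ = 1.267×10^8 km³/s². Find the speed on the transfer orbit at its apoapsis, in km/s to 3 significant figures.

v = 15.6 km/s

Transfer-ellipse semi-major axis a_t = (r₁ + r₂)/2 = (1.020×10^5 + 2.780×10^5)/2 = 1.900×10^5 km.
At apoapsis, r = 2.780×10^5 km.
Vis-viva: v = √[μ(2/r − 1/a_t)] = √[1.267×10^8 × (2/2.780×10^5 − 1/1.900×10^5)] = 15.64 km/s.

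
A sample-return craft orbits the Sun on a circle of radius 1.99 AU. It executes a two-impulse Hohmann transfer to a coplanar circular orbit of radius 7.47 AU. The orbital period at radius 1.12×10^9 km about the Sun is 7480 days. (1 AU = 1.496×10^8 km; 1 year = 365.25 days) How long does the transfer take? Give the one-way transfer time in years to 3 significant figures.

t = 5.14 years

From Kepler's third law T² = 4π²r³/μ at r = 1.12×10^9 km, T = 7480 days = 7480 × 86400 s = 6.46272×10^8 s: μ = 4π²r³/T² = 1.32795×10^11 km³/s².
In km: r₁ = 1.99 × 1.496×10^8 = 2.97704×10^8 km; r₂ = 7.47 × 1.496×10^8 = 1.117512×10^9 km.
Semi-major axis of the transfer orbit: a_t = (2.97704×10^8 + 1.117512×10^9)/2 = 7.07608×10^8 km.
By Kepler's third law the transfer-orbit period is T = 2π√(a_t³/μ), so t = T/2 = 1.623×10^8 s.
Converting: 1.623×10^8 s ÷ 3.15576×10^7 s/year (365.25 × 86400) = 5.14 years.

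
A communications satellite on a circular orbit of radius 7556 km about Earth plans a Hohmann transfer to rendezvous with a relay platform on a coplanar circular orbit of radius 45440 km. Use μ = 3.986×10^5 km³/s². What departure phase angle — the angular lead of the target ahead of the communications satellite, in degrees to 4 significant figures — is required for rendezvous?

The Hohmann ellipse has a_t = (r₁ + r₂)/2 = 26498 km.
The half-period of the transfer ellipse is t = π√(a_t³/μ) = 21460 s.
Target angular speed ω₂ = √(μ/r₂³) = 6.518×10^-5 rad/s.
Angle swept by the target during transfer: ω₂·t = 1.399 rad = 80.16°.
Arrival is 180° from departure on the ellipse, so φ = 180° − 80.16° = 99.84°.

φ = 99.84°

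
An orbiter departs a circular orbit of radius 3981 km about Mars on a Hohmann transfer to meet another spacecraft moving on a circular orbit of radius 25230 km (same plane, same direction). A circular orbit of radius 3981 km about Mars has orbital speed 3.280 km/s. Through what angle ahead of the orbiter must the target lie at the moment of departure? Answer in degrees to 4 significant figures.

φ = 100.7°

From the circular-orbit relation v² = μ/r at r = 3981 km: μ = v²r = (3.280)² × 3981 = 42829.2 km³/s².
Semi-major axis of the transfer orbit: a_t = (3981 + 25230)/2 = 14605.5 km.
Transfer time t = π√(a_t³/μ) = 26795 s.
Target angular speed ω₂ = √(μ/r₂³) = 5.1641×10^-5 rad/s.
Angle swept by the target during transfer: ω₂·t = 1.3837 rad = 79.28°.
The orbiter traverses 180° on the transfer ellipse, so the target must lead by 180° − 79.28° = 100.7°.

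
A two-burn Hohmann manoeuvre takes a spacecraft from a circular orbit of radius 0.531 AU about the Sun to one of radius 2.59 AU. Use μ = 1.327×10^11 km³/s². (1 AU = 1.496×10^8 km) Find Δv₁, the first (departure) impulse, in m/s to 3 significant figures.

In km: r₁ = 0.531 × 1.496×10^8 = 7.94376×10^7 km; r₂ = 2.59 × 1.496×10^8 = 3.87464×10^8 km.
Semi-major axis of the transfer orbit: a_t = (7.94376×10^7 + 3.87464×10^8)/2 = 2.334508×10^8 km.
Circular speed at r = 7.94376×10^7 km: v_c = √(μ/r) = 40.872 km/s.
Vis-viva on the transfer ellipse at r = 7.94376×10^7 km gives v_t = √[μ(2/r − 1/a_t)] = 52.655 km/s.
Δv₁ = |v_t − v_c| = |52.655 − 40.872| = 11.78 km/s.

Δv₁ = 11800 m/s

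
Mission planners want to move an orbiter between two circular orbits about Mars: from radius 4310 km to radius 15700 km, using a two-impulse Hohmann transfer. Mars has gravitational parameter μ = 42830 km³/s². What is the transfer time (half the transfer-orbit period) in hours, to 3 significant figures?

Transfer-ellipse semi-major axis a_t = (r₁ + r₂)/2 = (4310 + 15700)/2 = 10005 km.
Half the transfer-orbit period gives t = π√(a_t³/μ) = 15190 s.
Converting: 15190 s ÷ 3600 s/hour = 4.22 hours.

t = 4.22 hours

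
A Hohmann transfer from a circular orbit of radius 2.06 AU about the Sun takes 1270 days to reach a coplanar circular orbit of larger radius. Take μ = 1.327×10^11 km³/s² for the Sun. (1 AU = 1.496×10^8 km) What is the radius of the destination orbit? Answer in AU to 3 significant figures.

In km: r₁ = 2.06 × 1.496×10^8 = 3.08176×10^8 km.
Transfer time t = 1270 days = 1.09728×10^8 s, and t = π√(a_t³/μ).
So a_t = (μ t²/π²)^(1/3) = (1.327×10^11 × (1.09728×10^8)² / π²)^(1/3) = 5.4501×10^8 km.
Since a_t = (r₁ + r₂)/2, r₂ = 2a_t − r₁ = 2×5.4501×10^8 − 3.08176×10^8 = 7.81844×10^8 km.
In AU: r₂ = 7.81844×10^8 / 1.496×10^8 = 5.23 AU.

r₂ = 5.23 AU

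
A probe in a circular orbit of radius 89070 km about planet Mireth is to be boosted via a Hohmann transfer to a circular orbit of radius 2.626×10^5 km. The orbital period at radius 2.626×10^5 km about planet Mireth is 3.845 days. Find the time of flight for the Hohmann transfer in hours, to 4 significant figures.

From Kepler's third law T² = 4π²r³/μ at r = 2.626×10^5 km, T = 3.845 days = 3.845 × 86400 s = 3.32208×10^5 s: μ = 4π²r³/T² = 6.47774×10^6 km³/s².
Transfer-ellipse semi-major axis a_t = (r₁ + r₂)/2 = (89070 + 2.626×10^5)/2 = 1.75835×10^5 km.
By Kepler's third law the transfer-orbit period is T = 2π√(a_t³/μ), so t = T/2 = 91010 s.
Converting: 91010 s ÷ 3600 s/hour = 25.28 hours.

t = 25.28 hours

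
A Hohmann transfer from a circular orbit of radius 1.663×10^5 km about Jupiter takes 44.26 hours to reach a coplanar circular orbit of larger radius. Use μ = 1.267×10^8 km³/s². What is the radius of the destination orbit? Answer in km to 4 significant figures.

Transfer time t = 44.26 hours = 1.59336×10^5 s, and t = π√(a_t³/μ).
So a_t = (μ t²/π²)^(1/3) = (1.267×10^8 × (1.59336×10^5)² / π²)^(1/3) = 6.8818×10^5 km.
Since a_t = (r₁ + r₂)/2, r₂ = 2a_t − r₁ = 2×6.8818×10^5 − 1.663×10^5 = 1.21006×10^6 km.

r₂ = 1.210×10^6 km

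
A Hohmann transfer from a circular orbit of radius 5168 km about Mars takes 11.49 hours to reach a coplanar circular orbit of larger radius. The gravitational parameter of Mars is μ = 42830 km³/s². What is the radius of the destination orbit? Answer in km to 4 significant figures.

Transfer time t = 11.49 hours = 41364 s, and t = π√(a_t³/μ).
So a_t = (μ t²/π²)^(1/3) = (42830 × (41364)² / π²)^(1/3) = 19509 km.
Since a_t = (r₁ + r₂)/2, r₂ = 2a_t − r₁ = 2×19509 − 5168 = 33850 km.

r₂ = 33850 km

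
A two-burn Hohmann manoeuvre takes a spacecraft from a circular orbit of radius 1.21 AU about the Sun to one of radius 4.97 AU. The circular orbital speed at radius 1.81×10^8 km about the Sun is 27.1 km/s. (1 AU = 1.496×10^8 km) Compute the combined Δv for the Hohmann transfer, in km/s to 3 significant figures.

Δv = 12.3 km/s

From the circular-orbit relation v² = μ/r at r = 1.81×10^8 km: μ = v²r = (27.1)² × 1.81×10^8 = 1.32928×10^11 km³/s².
In km: r₁ = 1.21 × 1.496×10^8 = 1.81016×10^8 km; r₂ = 4.97 × 1.496×10^8 = 7.43512×10^8 km.
Semi-major axis of the transfer orbit: a_t = (1.81016×10^8 + 7.43512×10^8)/2 = 4.62264×10^8 km.
At r₁ the circular-orbit speed is v₁ = √(μ/r₁) = 27.099 km/s.
On the transfer ellipse at r₁, vis-viva equation gives v_p = √[μ(2/r₁ − 1/a_t)] = 34.368 km/s.
First burn Δv₁ = |v_p − v₁| = 7.269 km/s.
Circular speed at r₂: v₂ = √(μ/r₂) = 13.371 km/s.
Transfer-orbit speed at r₂: v_a = √[μ(2/r₂ − 1/a_t)] = 8.3672 km/s.
Second burn Δv₂ = |v₂ − v_a| = 5.004 km/s.
Δv = Δv₁ + Δv₂ = 7.269 + 5.004 = 12.27 km/s.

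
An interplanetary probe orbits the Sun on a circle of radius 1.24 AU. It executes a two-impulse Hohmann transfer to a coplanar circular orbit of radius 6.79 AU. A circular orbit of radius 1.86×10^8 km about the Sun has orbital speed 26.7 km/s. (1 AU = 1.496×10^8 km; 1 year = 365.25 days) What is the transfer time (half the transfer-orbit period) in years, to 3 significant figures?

t = 4.02 years

From the circular-orbit relation v² = μ/r at r = 1.86×10^8 km: μ = v²r = (26.7)² × 1.86×10^8 = 1.32598×10^11 km³/s².
In km: r₁ = 1.24 × 1.496×10^8 = 1.85504×10^8 km; r₂ = 6.79 × 1.496×10^8 = 1.015784×10^9 km.
Transfer-ellipse semi-major axis a_t = (r₁ + r₂)/2 = (1.85504×10^8 + 1.015784×10^9)/2 = 6.00644×10^8 km.
Transfer time t = π√(a_t³/μ) = π√((6.00644×10^8)³ / 1.32598×10^11) = 1.270×10^8 s.
Converting: 1.270×10^8 s ÷ 3.15576×10^7 s/year (365.25 × 86400) = 4.02 years.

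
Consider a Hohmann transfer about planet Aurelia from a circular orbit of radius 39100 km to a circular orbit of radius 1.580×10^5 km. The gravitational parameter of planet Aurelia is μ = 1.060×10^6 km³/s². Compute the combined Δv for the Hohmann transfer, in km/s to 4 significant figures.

Semi-major axis of the transfer orbit: a_t = (39100 + 1.580×10^5)/2 = 98550 km.
Circular speed at r₁: v₁ = √(μ/r₁) = √(1.060×10^6/39100) = 5.207 km/s.
On the transfer ellipse at r₁, vis-viva equation gives v_p = √[μ(2/r₁ − 1/a_t)] = 6.593 km/s.
First burn Δv₁ = |v_p − v₁| = 1.386 km/s.
Circular speed at r₂: v₂ = √(μ/r₂) = 2.59015 km/s.
Transfer-orbit speed at r₂: v_a = √[μ(2/r₂ − 1/a_t)] = 1.63149 km/s.
Second burn Δv₂ = |v₂ − v_a| = 0.9587 km/s.
Total Δv = Δv₁ + Δv₂ = 2.345 km/s.

Δv = 2.345 km/s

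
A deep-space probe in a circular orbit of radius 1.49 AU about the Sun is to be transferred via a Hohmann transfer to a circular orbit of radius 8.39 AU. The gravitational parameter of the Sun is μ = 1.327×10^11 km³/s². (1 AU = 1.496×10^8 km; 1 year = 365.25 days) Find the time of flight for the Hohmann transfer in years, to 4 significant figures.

In km: r₁ = 1.49 × 1.496×10^8 = 2.22904×10^8 km; r₂ = 8.39 × 1.496×10^8 = 1.255144×10^9 km.
Semi-major axis of the transfer orbit: a_t = (2.22904×10^8 + 1.255144×10^9)/2 = 7.39024×10^8 km.
By Kepler's third law the transfer-orbit period is T = 2π√(a_t³/μ), so t = T/2 = 1.7326×10^8 s.
Converting: 1.7326×10^8 s ÷ 3.15576×10^7 s/year (365.25 × 86400) = 5.490 years.

t = 5.490 years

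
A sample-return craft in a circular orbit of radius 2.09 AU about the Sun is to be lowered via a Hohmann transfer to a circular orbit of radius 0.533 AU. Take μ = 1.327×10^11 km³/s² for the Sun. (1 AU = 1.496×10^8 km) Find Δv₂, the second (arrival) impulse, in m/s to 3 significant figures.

In km: r₁ = 2.09 × 1.496×10^8 = 3.12664×10^8 km; r₂ = 0.533 × 1.496×10^8 = 7.97368×10^7 km.
Transfer-ellipse semi-major axis a_t = (r₁ + r₂)/2 = (3.12664×10^8 + 7.97368×10^7)/2 = 1.962004×10^8 km.
Circular speed at r = 7.97368×10^7 km: v_c = √(μ/r) = 40.795 km/s.
Vis-viva on the transfer ellipse at r = 7.97368×10^7 km gives v_t = √[μ(2/r − 1/a_t)] = 51.499 km/s.
Δv₂ = |v_t − v_c| = |51.499 − 40.795| = 10.70 km/s.

Δv₂ = 10700 m/s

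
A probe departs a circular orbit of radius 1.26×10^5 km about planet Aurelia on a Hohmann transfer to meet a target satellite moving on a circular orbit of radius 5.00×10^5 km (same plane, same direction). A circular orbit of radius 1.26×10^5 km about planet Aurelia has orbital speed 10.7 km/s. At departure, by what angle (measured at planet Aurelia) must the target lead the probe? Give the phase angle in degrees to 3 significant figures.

φ = 90.8°

From the circular-orbit relation v² = μ/r at r = 1.26×10^5 km: μ = v²r = (10.7)² × 1.26×10^5 = 1.44257×10^7 km³/s².
Transfer-ellipse semi-major axis a_t = (r₁ + r₂)/2 = (1.260×10^5 + 5.000×10^5)/2 = 3.130×10^5 km.
The half-period of the transfer ellipse is t = π√(a_t³/μ) = 1.448429×10^5 s.
The target's mean motion on its circular orbit is ω₂ = √(μ/r₂³) = 1.074271×10^-5 rad/s.
Angle swept by the target during transfer: ω₂·t = 1.55601 rad = 89.153°.
Arrival is 180° from departure on the ellipse, so φ = 180° − 89.153° = 90.8°.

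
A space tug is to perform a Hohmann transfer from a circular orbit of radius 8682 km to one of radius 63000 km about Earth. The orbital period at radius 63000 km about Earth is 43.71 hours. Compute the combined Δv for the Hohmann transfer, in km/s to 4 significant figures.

Δv = 3.485 km/s

From Kepler's third law T² = 4π²r³/μ at r = 63000 km, T = 43.71 hours = 43.71 × 3600 s = 1.57356×10^5 s: μ = 4π²r³/T² = 3.98671×10^5 km³/s².
Semi-major axis of the transfer orbit: a_t = (8682 + 63000)/2 = 35841 km.
Circular speed at r₁: v₁ = √(μ/r₁) = √(3.98671×10^5/8682) = 6.776 km/s.
Transfer-orbit speed at r₁ (vis-viva): v_p = √[μ(2/r₁ − 1/a_t)] = 8.984 km/s.
First burn Δv₁ = |v_p − v₁| = 2.208 km/s.
Circular speed at r₂: v₂ = √(μ/r₂) = 2.51557 km/s.
Transfer-orbit speed at r₂: v_a = √[μ(2/r₂ − 1/a_t)] = 1.23810 km/s.
Second burn Δv₂ = |v₂ − v_a| = 1.277 km/s.
Total Δv = Δv₁ + Δv₂ = 3.485 km/s.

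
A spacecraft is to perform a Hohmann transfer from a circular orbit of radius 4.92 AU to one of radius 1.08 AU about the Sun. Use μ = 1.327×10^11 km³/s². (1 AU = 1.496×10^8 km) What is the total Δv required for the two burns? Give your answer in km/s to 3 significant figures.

Δv = 13.4 km/s

In km: r₁ = 4.92 × 1.496×10^8 = 7.36032×10^8 km; r₂ = 1.08 × 1.496×10^8 = 1.61568×10^8 km.
Semi-major axis of the transfer orbit: a_t = (7.36032×10^8 + 1.61568×10^8)/2 = 4.488×10^8 km.
Circular speed at r₁: v₁ = √(μ/r₁) = √(1.327×10^11/7.36032×10^8) = 13.427 km/s.
Transfer-orbit speed at r₁ (vis-viva equation): v_a = √[μ(2/r₁ − 1/a_t)] = 8.0564 km/s.
First burn Δv₁ = |v_a − v₁| = 5.371 km/s.
Circular speed at r₂: v₂ = √(μ/r₂) = 28.659 km/s.
Transfer-orbit speed at r₂: v_p = √[μ(2/r₂ − 1/a_t)] = 36.701 km/s.
Second burn Δv₂ = |v₂ − v_p| = 8.042 km/s.
Δv = Δv₁ + Δv₂ = 5.371 + 8.042 = 13.41 km/s.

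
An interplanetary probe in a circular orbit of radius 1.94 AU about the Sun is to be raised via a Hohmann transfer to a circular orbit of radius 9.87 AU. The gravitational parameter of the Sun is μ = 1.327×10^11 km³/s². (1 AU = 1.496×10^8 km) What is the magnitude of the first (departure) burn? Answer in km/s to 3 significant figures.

Δv₁ = 6.26 km/s

In km: r₁ = 1.94 × 1.496×10^8 = 2.90224×10^8 km; r₂ = 9.87 × 1.496×10^8 = 1.476552×10^9 km.
The Hohmann ellipse has a_t = (r₁ + r₂)/2 = 8.83388×10^8 km.
On the circular orbit at r = 2.90224×10^8 km, v_c = √(μ/r) = 21.383 km/s.
Vis-viva on the transfer ellipse at r = 2.90224×10^8 km gives v_t = √[μ(2/r − 1/a_t)] = 27.645 km/s.
Δv₁ = |v_t − v_c| = |27.645 − 21.383| = 6.262 km/s.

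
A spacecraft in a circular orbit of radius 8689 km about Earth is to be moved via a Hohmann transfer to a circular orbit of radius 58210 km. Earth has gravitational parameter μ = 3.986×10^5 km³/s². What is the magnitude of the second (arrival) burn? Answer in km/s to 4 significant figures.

The Hohmann ellipse has a_t = (r₁ + r₂)/2 = 33449.5 km.
Circular speed at r = 58210 km: v_c = √(μ/r) = 2.617 km/s.
Vis-viva on the transfer ellipse at r = 58210 km gives v_t = √[μ(2/r − 1/a_t)] = 1.334 km/s.
Δv₂ = |v_t − v_c| = |1.334 − 2.617| = 1.283 km/s.

Δv₂ = 1.283 km/s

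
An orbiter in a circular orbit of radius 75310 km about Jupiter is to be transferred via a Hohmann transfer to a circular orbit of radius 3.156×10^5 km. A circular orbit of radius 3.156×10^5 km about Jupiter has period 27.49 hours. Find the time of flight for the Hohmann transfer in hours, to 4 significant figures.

From Kepler's third law T² = 4π²r³/μ at r = 3.156×10^5 km, T = 27.49 hours = 27.49 × 3600 s = 98964 s: μ = 4π²r³/T² = 1.26712×10^8 km³/s².
The Hohmann ellipse has a_t = (r₁ + r₂)/2 = 1.95455×10^5 km.
Transfer time t = π√(a_t³/μ) = π√((1.95455×10^5)³ / 1.26712×10^8) = 24116 s.
Converting: 24116 s ÷ 3600 s/hour = 6.699 hours.

t = 6.699 hours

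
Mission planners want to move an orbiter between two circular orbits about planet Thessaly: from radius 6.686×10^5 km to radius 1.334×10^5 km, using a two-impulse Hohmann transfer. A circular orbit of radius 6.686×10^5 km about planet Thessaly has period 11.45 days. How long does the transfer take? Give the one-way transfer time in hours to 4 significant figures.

t = 63.82 hours

From Kepler's third law T² = 4π²r³/μ at r = 6.686×10^5 km, T = 11.45 days = 11.45 × 86400 s = 9.8928×10^5 s: μ = 4π²r³/T² = 1.20565×10^7 km³/s².
Transfer-ellipse semi-major axis a_t = (r₁ + r₂)/2 = (6.686×10^5 + 1.334×10^5)/2 = 4.010×10^5 km.
Transfer time t = π√(a_t³/μ) = π√((4.010×10^5)³ / 1.20565×10^7) = 2.2975×10^5 s.
Converting: 2.2975×10^5 s ÷ 3600 s/hour = 63.82 hours.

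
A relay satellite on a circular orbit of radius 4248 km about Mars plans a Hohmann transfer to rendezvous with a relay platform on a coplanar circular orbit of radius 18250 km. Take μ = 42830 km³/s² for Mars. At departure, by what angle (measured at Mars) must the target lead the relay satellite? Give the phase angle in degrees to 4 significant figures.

Transfer-ellipse semi-major axis a_t = (r₁ + r₂)/2 = (4248 + 18250)/2 = 11249 km.
Transfer time t = π√(a_t³/μ) = 18111 s.
Target angular speed ω₂ = √(μ/r₂³) = 8.3942×10^-5 rad/s.
Angle swept by the target during transfer: ω₂·t = 1.5203 rad = 87.11°.
Arrival is 180° from departure on the ellipse, so φ = 180° − 87.11° = 92.89°.

φ = 92.89°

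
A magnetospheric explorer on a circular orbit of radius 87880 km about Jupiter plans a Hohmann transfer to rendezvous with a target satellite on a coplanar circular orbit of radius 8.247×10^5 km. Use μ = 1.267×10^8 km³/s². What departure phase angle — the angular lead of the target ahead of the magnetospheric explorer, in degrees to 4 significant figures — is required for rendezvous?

Semi-major axis of the transfer orbit: a_t = (87880 + 8.247×10^5)/2 = 4.5629×10^5 km.
Transfer time t = π√(a_t³/μ) = 86020 s.
The target's mean motion on its circular orbit is ω₂ = √(μ/r₂³) = 1.503×10^-5 rad/s.
Angle swept by the target during transfer: ω₂·t = 1.293 rad = 74.08°.
Arrival is 180° from departure on the ellipse, so φ = 180° − 74.08° = 105.9°.

φ = 105.9°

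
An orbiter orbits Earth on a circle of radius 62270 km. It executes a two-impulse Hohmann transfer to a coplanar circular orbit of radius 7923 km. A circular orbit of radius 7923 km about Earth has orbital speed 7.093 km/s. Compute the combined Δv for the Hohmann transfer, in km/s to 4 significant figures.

Δv = 3.683 km/s

From the circular-orbit relation v² = μ/r at r = 7923 km: μ = v²r = (7.093)² × 7923 = 3.98611×10^5 km³/s².
Transfer-ellipse semi-major axis a_t = (r₁ + r₂)/2 = (62270 + 7923)/2 = 35096.5 km.
Circular speed at r₁: v₁ = √(μ/r₁) = √(3.98611×10^5/62270) = 2.530 km/s.
On the transfer ellipse at r₁, vis-viva equation gives v_a = √[μ(2/r₁ − 1/a_t)] = 1.202 km/s.
First burn Δv₁ = |v_a − v₁| = 1.328 km/s.
At r₂, v₂ = √(μ/r₂) = 7.093 km/s.
Transfer-orbit speed at r₂: v_p = √[μ(2/r₂ − 1/a_t)] = 9.448 km/s.
Second burn Δv₂ = |v₂ − v_p| = 2.355 km/s.
Δv = Δv₁ + Δv₂ = 1.328 + 2.355 = 3.683 km/s.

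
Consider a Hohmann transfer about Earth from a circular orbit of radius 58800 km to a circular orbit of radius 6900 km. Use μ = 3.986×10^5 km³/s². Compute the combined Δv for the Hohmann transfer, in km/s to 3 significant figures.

Δv = 3.98 km/s

Transfer-ellipse semi-major axis a_t = (r₁ + r₂)/2 = (58800 + 6900)/2 = 32850 km.
Circular speed at r₁: v₁ = √(μ/r₁) = √(3.986×10^5/58800) = 2.60363 km/s.
On the transfer ellipse at r₁, vis-viva gives v_a = √[μ(2/r₁ − 1/a_t)] = 1.19326 km/s.
First burn Δv₁ = |v_a − v₁| = 1.4104 km/s.
Circular speed at r₂: v₂ = √(μ/r₂) = 7.60053 km/s.
Transfer-orbit speed at r₂: v_p = √[μ(2/r₂ − 1/a_t)] = 10.1687 km/s.
Second burn Δv₂ = |v₂ − v_p| = 2.5682 km/s.
Total Δv = Δv₁ + Δv₂ = 3.979 km/s.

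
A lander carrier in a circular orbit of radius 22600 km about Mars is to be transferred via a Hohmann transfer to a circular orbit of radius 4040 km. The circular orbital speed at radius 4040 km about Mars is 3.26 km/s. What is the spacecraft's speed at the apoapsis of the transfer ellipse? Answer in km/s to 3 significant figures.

From the circular-orbit relation v² = μ/r at r = 4040 km: μ = v²r = (3.26)² × 4040 = 42935.5 km³/s².
The Hohmann ellipse has a_t = (r₁ + r₂)/2 = 13320 km.
At apoapsis, r = 22600 km.
Applying v² = μ(2/r − 1/a_t): v = 0.7591 km/s.

v = 0.759 km/s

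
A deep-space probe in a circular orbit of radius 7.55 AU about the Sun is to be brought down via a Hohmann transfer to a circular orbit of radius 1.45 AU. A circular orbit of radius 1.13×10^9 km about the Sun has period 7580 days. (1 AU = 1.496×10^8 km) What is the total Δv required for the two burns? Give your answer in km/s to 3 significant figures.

From Kepler's third law T² = 4π²r³/μ at r = 1.13×10^9 km, T = 7580 days = 7580 × 86400 s = 6.54912×10^8 s: μ = 4π²r³/T² = 1.32810×10^11 km³/s².
In km: r₁ = 7.55 × 1.496×10^8 = 1.12948×10^9 km; r₂ = 1.45 × 1.496×10^8 = 2.1692×10^8 km.
Semi-major axis of the transfer orbit: a_t = (1.12948×10^9 + 2.1692×10^8)/2 = 6.732×10^8 km.
Circular speed at r₁: v₁ = √(μ/r₁) = √(1.32810×10^11/1.12948×10^9) = 10.84365 km/s.
Transfer-orbit speed at r₁ (vis-viva): v_a = √[μ(2/r₁ − 1/a_t)] = 6.155354 km/s.
First burn Δv₁ = |v_a − v₁| = 4.6883 km/s.
Circular speed at r₂: v₂ = √(μ/r₂) = 24.7437 km/s.
Transfer-orbit speed at r₂: v_p = √[μ(2/r₂ − 1/a_t)] = 32.0503 km/s.
Second burn Δv₂ = |v₂ − v_p| = 7.3066 km/s.
Total Δv = Δv₁ + Δv₂ = 11.99 km/s.

Δv = 12.0 km/s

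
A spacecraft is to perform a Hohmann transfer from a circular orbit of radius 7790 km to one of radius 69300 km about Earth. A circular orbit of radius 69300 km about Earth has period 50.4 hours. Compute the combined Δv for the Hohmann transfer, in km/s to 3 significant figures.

From Kepler's third law T² = 4π²r³/μ at r = 69300 km, T = 50.4 hours = 50.4 × 3600 s = 1.8144×10^5 s: μ = 4π²r³/T² = 3.99111×10^5 km³/s².
Transfer-ellipse semi-major axis a_t = (r₁ + r₂)/2 = (7790 + 69300)/2 = 38545 km.
Circular speed at r₁: v₁ = √(μ/r₁) = √(3.99111×10^5/7790) = 7.158 km/s.
Transfer-orbit speed at r₁ (v² = μ(2/r − 1/a)): v_p = √[μ(2/r₁ − 1/a_t)] = 9.598 km/s.
First burn Δv₁ = |v_p − v₁| = 2.440 km/s.
At r₂, v₂ = √(μ/r₂) = 2.400 km/s.
Transfer-orbit speed at r₂: v_a = √[μ(2/r₂ − 1/a_t)] = 1.079 km/s.
Second burn Δv₂ = |v₂ − v_a| = 1.321 km/s.
Total Δv = Δv₁ + Δv₂ = 3.761 km/s.

Δv = 3.76 km/s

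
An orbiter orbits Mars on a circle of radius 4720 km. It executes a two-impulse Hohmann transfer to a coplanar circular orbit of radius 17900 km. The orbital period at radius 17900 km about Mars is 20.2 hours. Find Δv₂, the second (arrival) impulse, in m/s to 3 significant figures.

Δv₂ = 547 m/s

From Kepler's third law T² = 4π²r³/μ at r = 17900 km, T = 20.2 hours = 20.2 × 3600 s = 72720 s: μ = 4π²r³/T² = 42816.5 km³/s².
The Hohmann ellipse has a_t = (r₁ + r₂)/2 = 11310 km.
Circular speed at r = 17900 km: v_c = √(μ/r) = 1.5466 km/s.
Transfer-orbit speed at the same r (vis-viva, a = a_t): v_t = √[μ(2/r − 1/a_t)] = 0.99912 km/s.
Δv₂ = |v_t − v_c| = |0.99912 − 1.5466| = 0.5475 km/s.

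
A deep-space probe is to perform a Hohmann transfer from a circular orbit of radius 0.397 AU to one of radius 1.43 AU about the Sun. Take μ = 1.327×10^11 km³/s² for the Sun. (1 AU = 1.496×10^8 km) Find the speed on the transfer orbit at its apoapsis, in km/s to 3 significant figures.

In km: r₁ = 0.397 × 1.496×10^8 = 5.93912×10^7 km; r₂ = 1.43 × 1.496×10^8 = 2.13928×10^8 km.
Semi-major axis of the transfer orbit: a_t = (5.93912×10^7 + 2.13928×10^8)/2 = 1.366596×10^8 km.
The apoapsis of the transfer ellipse is at r = 2.13928×10^8 km.
Vis-viva: v = √[μ(2/r − 1/a_t)] = √[1.327×10^11 × (2/2.13928×10^8 − 1/1.366596×10^8)] = 16.42 km/s.

v = 16.4 km/s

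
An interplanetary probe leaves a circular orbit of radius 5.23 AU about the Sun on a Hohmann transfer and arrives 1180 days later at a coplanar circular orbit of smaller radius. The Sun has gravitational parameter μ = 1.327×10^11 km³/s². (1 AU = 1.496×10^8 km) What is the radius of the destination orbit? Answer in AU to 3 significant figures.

In km: r₁ = 5.23 × 1.496×10^8 = 7.82408×10^8 km.
Transfer time t = 1180 days = 1.01952×10^8 s, and t = π√(a_t³/μ).
So a_t = (μ t²/π²)^(1/3) = (1.327×10^11 × (1.01952×10^8)² / π²)^(1/3) = 5.1894×10^8 km.
Since a_t = (r₁ + r₂)/2, r₂ = 2a_t − r₁ = 2×5.1894×10^8 − 7.82408×10^8 = 2.55472×10^8 km.
In AU: r₂ = 2.55472×10^8 / 1.496×10^8 = 1.71 AU.

r₂ = 1.71 AU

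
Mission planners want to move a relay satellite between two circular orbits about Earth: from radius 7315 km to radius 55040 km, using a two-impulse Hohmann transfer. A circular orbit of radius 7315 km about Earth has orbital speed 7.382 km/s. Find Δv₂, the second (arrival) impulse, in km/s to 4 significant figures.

Δv₂ = 1.388 km/s

From the circular-orbit relation v² = μ/r at r = 7315 km: μ = v²r = (7.382)² × 7315 = 3.98623×10^5 km³/s².
Transfer-ellipse semi-major axis a_t = (r₁ + r₂)/2 = (7315 + 55040)/2 = 31177.5 km.
On the circular orbit at r = 55040 km, v_c = √(μ/r) = 2.6912 km/s.
Vis-viva on the transfer ellipse at r = 55040 km gives v_t = √[μ(2/r − 1/a_t)] = 1.3036 km/s.
Δv₂ = |v_t − v_c| = |1.3036 − 2.6912| = 1.388 km/s.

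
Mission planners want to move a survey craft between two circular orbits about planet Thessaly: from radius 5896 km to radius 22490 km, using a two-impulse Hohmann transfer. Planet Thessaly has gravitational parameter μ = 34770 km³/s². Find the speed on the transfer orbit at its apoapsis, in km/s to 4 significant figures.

v = 0.8014 km/s

The Hohmann ellipse has a_t = (r₁ + r₂)/2 = 14193 km.
The apoapsis of the transfer ellipse is at r = 22490 km.
From the vis-viva equation, v = √[μ(2/r − 1/a_t)] = 0.8014 km/s.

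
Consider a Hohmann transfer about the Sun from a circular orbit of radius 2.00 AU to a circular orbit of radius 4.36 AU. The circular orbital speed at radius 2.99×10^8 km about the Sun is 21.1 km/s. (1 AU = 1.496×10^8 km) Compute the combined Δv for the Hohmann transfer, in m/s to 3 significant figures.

From the circular-orbit relation v² = μ/r at r = 2.99×10^8 km: μ = v²r = (21.1)² × 2.99×10^8 = 1.33118×10^11 km³/s².
In km: r₁ = 2.00 × 1.496×10^8 = 2.992×10^8 km; r₂ = 4.36 × 1.496×10^8 = 6.52256×10^8 km.
Transfer-ellipse semi-major axis a_t = (r₁ + r₂)/2 = (2.992×10^8 + 6.52256×10^8)/2 = 4.75728×10^8 km.
At r₁ the circular-orbit speed is v₁ = √(μ/r₁) = 21.09295 km/s.
Transfer-orbit speed at r₁ (v² = μ(2/r − 1/a)): v_p = √[μ(2/r₁ − 1/a_t)] = 24.69829 km/s.
First burn Δv₁ = |v_p − v₁| = 3.6053 km/s.
Circular speed at r₂: v₂ = √(μ/r₂) = 14.28595 km/s.
Transfer-orbit speed at r₂: v_a = √[μ(2/r₂ − 1/a_t)] = 11.32949 km/s.
Second burn Δv₂ = |v₂ − v_a| = 2.9565 km/s.
Δv = Δv₁ + Δv₂ = 3.6053 + 2.9565 = 6.562 km/s.

Δv = 6560 m/s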